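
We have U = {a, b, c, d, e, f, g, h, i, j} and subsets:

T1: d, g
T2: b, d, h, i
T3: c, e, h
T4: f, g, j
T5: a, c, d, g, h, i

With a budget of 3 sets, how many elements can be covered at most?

9

Choosing T2, T3, T4 covers {b, c, d, e, f, g, h, i, j} — 9 elements.
No choice of 3 sets does better; here a is left uncovered.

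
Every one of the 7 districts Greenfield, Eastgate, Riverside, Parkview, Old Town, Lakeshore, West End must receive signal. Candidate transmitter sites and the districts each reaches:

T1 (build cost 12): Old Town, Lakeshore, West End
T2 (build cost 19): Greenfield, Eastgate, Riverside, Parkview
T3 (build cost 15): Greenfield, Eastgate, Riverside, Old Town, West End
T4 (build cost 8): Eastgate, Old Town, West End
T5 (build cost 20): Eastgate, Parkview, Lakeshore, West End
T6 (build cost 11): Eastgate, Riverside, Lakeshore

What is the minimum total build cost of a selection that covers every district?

31

T1, T2 cover every district at build cost 12 + 19 = 31.
Any cover uses at least 2 transmitter sites; among all covering selections none totals below 31.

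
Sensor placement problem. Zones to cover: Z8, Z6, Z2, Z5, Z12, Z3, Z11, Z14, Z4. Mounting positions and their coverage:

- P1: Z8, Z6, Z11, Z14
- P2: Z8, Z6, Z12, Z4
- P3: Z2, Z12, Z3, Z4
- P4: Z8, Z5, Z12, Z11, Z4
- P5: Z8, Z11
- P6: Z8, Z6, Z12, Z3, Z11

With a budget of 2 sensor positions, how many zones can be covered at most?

8

Choosing P1, P3 covers {Z8, Z6, Z2, Z12, Z3, Z11, Z14, Z4} — 8 zones.
No choice of 2 sensor positions does better; here Z5 is left uncovered.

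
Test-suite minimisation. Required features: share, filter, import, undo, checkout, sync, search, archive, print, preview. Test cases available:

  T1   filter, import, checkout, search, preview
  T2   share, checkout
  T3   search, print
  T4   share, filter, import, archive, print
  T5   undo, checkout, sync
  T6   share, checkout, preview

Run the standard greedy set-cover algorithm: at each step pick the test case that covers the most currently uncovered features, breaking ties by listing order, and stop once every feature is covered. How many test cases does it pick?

Pick 1: T1 covers 5 new features (filter, import, checkout, search, preview).
Pick 2: T4 covers 3 new features (share, archive, print).
Pick 3: T5 covers 2 new features (undo, sync).
Greedy uses 3 test cases.

3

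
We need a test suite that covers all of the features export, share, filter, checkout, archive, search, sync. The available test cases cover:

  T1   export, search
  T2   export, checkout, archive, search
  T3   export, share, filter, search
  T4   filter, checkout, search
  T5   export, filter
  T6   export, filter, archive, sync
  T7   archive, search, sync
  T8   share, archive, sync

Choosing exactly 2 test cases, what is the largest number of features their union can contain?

Choosing T2, T3 covers {export, share, filter, checkout, archive, search} — 6 features.
No choice of 2 test cases does better; here sync is left uncovered.

6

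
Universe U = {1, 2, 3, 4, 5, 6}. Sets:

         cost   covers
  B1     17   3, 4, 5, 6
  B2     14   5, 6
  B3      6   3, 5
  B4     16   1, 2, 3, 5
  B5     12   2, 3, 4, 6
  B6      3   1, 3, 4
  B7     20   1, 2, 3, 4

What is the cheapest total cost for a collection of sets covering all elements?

B3, B5, B6 cover every element at cost 6 + 12 + 3 = 21.
Any cover uses at least 2 sets; among all covering selections none totals below 21.

21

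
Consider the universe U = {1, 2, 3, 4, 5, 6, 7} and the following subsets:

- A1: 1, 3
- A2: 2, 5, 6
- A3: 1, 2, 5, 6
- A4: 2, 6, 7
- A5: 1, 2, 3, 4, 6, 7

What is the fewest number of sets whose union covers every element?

2

A2, A5 together cover {1, 2, 3, 4, 5, 6, 7} — every element.
No single set contains all 7 elements, so 2 is optimal.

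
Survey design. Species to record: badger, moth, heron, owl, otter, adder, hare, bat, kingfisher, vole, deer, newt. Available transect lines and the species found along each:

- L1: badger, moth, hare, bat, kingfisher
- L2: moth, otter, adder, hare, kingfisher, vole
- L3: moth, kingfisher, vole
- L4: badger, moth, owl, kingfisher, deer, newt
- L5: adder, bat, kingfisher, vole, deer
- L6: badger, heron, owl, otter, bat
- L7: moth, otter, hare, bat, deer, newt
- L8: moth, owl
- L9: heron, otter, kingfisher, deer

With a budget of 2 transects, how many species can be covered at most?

10

Choosing L2, L4 covers {badger, moth, owl, otter, adder, hare, kingfisher, vole, deer, newt} — 10 species.
No choice of 2 transects does better; here heron, bat are left uncovered.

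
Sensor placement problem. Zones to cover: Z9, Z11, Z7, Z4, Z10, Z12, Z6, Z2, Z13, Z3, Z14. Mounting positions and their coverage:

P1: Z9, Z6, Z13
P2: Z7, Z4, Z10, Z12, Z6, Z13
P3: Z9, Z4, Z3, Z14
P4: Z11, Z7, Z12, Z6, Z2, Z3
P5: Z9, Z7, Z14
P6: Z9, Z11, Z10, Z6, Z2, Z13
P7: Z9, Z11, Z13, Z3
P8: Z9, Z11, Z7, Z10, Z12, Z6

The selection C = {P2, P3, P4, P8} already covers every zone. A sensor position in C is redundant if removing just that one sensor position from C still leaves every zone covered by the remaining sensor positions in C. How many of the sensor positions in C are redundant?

Drop P2: Z13 uncovered — not redundant.
Drop P3: Z14 uncovered — not redundant.
Drop P4: Z2 uncovered — not redundant.
Drop P8: the rest still cover every zone — redundant.
1 redundant: P8.

1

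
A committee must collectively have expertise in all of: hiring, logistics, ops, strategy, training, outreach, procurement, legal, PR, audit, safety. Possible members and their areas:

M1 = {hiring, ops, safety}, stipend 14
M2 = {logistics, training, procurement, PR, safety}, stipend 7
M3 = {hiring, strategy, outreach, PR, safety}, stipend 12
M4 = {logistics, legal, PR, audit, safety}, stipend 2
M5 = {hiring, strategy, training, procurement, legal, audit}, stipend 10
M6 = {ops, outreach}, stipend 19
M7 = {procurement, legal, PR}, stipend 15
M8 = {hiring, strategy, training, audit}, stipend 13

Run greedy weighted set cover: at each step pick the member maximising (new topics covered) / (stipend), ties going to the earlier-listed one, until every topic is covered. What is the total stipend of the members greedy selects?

31

Pick 1: M4 adds 5 new (logistics, legal, PR, audit, safety) at stipend 2 (ratio 5/2).
Pick 2: M5 adds 4 new (hiring, strategy, training, procurement) at stipend 10 (ratio 4/10).
Pick 3: M6 adds 2 new (ops, outreach) at stipend 19 (ratio 2/19).
Greedy total stipend: 2 + 10 + 19 = 31.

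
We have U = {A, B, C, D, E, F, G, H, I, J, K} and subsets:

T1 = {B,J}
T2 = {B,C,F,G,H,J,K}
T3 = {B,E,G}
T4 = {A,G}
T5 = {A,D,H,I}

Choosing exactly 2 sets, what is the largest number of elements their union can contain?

10

Choosing T2, T5 covers {A, B, C, D, F, G, H, I, J, K} — 10 elements.
No choice of 2 sets does better; here E is left uncovered.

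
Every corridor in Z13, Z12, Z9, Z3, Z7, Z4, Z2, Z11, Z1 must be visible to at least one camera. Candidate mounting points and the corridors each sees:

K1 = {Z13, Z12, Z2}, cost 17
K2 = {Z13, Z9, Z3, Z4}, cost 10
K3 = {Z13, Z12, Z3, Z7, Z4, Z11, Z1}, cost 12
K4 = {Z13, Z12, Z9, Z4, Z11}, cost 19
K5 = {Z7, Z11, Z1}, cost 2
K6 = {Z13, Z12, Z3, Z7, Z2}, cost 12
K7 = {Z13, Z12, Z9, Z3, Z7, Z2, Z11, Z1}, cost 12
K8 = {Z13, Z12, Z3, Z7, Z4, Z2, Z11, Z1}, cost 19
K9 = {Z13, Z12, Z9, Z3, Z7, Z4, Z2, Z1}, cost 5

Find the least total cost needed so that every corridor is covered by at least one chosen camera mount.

K5, K9 cover every corridor at cost 2 + 5 = 7.
Any cover uses at least 2 camera mounts; among all covering selections none totals below 7.

7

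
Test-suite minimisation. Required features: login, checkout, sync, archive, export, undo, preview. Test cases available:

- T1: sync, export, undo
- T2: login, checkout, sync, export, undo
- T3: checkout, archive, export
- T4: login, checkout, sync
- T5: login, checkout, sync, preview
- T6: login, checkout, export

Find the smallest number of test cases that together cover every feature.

T1, T3, T5 together cover {login, checkout, sync, archive, export, undo, preview} — every feature.
No 2 of the 6 test cases cover everything (all 15 pairs fall short), so 3 is minimum.

3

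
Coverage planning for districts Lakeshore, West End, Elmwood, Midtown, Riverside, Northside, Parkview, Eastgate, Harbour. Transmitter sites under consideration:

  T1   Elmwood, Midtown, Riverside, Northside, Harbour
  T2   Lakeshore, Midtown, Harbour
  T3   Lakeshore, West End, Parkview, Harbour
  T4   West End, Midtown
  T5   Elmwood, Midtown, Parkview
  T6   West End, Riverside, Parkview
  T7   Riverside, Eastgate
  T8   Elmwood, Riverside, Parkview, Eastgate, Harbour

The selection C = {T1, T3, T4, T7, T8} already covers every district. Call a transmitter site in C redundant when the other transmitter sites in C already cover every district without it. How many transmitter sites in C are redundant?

3

Drop T1: Northside uncovered — not redundant.
Drop T3: Lakeshore uncovered — not redundant.
Drop T4: the rest still cover every district — redundant.
Drop T7: the rest still cover every district — redundant.
Drop T8: the rest still cover every district — redundant.
3 redundant: T4, T7, T8.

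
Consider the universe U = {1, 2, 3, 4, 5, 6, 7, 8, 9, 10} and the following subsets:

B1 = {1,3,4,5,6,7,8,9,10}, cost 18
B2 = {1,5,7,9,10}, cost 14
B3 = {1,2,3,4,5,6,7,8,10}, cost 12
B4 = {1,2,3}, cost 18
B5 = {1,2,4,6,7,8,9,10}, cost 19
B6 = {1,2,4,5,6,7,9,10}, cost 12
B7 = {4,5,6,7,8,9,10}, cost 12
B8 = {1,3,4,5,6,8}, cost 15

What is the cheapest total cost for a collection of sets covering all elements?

B3, B6 cover every element at cost 12 + 12 = 24.
Any cover uses at least 2 sets; among all covering selections none totals below 24.

24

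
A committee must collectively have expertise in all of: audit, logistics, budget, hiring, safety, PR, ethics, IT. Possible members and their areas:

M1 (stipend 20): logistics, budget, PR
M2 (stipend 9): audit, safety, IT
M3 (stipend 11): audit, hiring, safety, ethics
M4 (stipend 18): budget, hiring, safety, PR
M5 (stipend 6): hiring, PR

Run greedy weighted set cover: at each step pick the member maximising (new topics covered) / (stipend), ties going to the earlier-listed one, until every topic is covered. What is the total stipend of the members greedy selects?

Pick 1: M3 adds 4 new (audit, hiring, safety, ethics) at stipend 11 (ratio 4/11).
Pick 2: M5 adds 1 new (PR) at stipend 6 (ratio 1/6).
Pick 3: M2 adds 1 new (IT) at stipend 9 (ratio 1/9).
Pick 4: M1 adds 2 new (logistics, budget) at stipend 20 (ratio 2/20).
Greedy total stipend: 11 + 6 + 9 + 20 = 46. (The true optimum is 40, so greedy overshoots here.)

46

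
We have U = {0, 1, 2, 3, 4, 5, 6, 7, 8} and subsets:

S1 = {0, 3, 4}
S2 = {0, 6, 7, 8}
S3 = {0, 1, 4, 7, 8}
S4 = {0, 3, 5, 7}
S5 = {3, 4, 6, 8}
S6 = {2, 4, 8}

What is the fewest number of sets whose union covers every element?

4

S2, S3, S4, S6 together cover {0, 1, 2, 3, 4, 5, 6, 7, 8} — every element.
No 3 of the 6 sets cover everything (all 20 triples fall short), so 4 is minimum.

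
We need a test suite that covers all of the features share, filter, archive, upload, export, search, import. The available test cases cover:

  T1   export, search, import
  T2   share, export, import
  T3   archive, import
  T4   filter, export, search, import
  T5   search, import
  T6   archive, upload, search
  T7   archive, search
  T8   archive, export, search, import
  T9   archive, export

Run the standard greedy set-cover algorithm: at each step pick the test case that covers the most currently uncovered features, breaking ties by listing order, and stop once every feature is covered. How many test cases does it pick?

3

Pick 1: T4 covers 4 new features (filter, export, search, import).
Pick 2: T6 covers 2 new features (archive, upload).
Pick 3: T2 covers 1 new features (share).
Greedy uses 3 test cases.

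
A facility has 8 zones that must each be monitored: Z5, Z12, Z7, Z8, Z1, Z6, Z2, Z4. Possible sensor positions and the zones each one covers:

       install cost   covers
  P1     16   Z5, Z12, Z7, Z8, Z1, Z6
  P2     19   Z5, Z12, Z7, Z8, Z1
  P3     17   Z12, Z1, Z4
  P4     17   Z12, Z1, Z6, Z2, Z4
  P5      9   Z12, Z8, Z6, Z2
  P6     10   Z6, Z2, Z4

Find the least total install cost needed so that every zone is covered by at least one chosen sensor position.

P1, P6 cover every zone at install cost 16 + 10 = 26.
Any cover uses at least 2 sensor positions; among all covering selections none totals below 26.
Greedy by coverage-per-install cost would pick P5, P1, P6 for 35 — worse than the optimum 26.

26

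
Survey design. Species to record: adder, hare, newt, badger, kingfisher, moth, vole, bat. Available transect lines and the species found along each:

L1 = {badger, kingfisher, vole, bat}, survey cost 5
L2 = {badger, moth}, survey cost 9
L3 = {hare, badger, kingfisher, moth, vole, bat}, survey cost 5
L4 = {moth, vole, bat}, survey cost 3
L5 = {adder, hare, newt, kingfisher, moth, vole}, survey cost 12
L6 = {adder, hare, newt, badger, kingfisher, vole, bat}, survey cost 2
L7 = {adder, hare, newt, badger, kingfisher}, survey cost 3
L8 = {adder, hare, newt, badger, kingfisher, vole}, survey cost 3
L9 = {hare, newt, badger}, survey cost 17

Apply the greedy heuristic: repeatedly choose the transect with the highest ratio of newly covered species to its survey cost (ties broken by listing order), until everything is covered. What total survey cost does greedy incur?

Pick 1: L6 adds 7 new (adder, hare, newt, badger, kingfisher, vole, bat) at survey cost 2 (ratio 7/2).
Pick 2: L4 adds 1 new (moth) at survey cost 3 (ratio 1/3).
Greedy total survey cost: 2 + 3 = 5.

5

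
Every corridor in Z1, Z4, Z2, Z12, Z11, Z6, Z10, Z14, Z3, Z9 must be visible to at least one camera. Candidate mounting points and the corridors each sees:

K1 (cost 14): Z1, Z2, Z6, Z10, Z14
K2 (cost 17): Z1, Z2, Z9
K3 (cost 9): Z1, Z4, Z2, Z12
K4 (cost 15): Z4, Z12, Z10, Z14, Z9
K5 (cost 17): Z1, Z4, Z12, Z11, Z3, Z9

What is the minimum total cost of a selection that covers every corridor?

31

K1, K5 cover every corridor at cost 14 + 17 = 31.
Any cover uses at least 2 camera mounts; among all covering selections none totals below 31.
Greedy by coverage-per-cost would pick K3, K1, K5 for 40 — worse than the optimum 31.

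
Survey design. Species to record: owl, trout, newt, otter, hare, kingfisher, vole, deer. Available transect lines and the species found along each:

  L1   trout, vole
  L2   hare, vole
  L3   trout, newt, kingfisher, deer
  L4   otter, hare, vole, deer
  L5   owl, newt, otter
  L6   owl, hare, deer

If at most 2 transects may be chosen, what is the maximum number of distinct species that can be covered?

Choosing L3, L4 covers {trout, newt, otter, hare, kingfisher, vole, deer} — 7 species.
No choice of 2 transects does better; here owl is left uncovered.

7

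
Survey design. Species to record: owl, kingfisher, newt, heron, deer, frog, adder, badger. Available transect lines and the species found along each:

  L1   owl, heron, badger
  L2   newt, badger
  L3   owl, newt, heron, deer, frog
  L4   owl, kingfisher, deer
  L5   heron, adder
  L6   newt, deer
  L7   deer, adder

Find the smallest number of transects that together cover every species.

4

L1, L3, L4, L5 together cover {owl, kingfisher, newt, heron, deer, frog, adder, badger} — every species.
No 3 of the 7 transects cover everything (all 35 triples fall short), so 4 is minimum.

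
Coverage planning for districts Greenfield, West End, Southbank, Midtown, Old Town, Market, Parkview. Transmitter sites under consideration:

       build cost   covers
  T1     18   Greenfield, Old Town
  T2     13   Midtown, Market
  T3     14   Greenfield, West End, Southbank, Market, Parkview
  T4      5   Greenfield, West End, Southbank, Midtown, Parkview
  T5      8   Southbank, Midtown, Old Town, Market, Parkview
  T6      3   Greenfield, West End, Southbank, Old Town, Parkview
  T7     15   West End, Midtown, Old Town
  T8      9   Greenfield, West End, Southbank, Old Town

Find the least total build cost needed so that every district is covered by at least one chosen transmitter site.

11

T5, T6 cover every district at build cost 8 + 3 = 11.
Any cover uses at least 2 transmitter sites; among all covering selections none totals below 11.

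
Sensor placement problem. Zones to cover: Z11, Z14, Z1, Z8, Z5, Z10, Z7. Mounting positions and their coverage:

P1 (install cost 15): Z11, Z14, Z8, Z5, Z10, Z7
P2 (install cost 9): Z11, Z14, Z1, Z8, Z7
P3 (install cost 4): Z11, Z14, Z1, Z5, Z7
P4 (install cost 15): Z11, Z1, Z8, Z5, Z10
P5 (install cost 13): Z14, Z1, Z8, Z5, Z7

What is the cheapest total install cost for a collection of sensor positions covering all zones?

P1, P3 cover every zone at install cost 15 + 4 = 19.
Any cover uses at least 2 sensor positions; among all covering selections none totals below 19.

19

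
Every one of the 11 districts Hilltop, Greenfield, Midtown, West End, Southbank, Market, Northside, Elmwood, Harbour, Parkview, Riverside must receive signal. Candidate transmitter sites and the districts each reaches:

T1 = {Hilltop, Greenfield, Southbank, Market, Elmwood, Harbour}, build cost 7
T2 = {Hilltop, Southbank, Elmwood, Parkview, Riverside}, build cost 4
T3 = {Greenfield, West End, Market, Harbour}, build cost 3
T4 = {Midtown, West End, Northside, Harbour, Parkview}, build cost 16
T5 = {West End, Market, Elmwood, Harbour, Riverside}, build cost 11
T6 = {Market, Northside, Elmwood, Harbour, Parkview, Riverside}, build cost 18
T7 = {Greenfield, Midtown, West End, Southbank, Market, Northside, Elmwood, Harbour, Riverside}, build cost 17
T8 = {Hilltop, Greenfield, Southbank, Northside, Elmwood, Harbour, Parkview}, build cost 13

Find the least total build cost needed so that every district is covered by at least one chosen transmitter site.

21

T2, T7 cover every district at build cost 4 + 17 = 21.
Any cover uses at least 2 transmitter sites; among all covering selections none totals below 21.
Greedy by coverage-per-build cost would pick T3, T2, T4 for 23 — worse than the optimum 21.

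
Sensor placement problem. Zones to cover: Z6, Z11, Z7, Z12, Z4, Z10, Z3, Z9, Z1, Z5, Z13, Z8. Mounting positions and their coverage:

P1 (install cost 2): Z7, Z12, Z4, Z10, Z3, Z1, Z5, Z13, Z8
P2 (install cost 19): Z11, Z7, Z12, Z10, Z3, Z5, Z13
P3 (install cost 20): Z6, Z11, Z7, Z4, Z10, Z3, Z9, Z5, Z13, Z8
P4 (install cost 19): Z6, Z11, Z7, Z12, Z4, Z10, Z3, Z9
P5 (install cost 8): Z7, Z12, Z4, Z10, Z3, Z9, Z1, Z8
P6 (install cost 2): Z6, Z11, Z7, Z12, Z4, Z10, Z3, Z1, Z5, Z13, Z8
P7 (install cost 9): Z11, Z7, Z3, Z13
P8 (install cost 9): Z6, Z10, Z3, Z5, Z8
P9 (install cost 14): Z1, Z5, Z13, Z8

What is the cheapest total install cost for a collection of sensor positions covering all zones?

P5, P6 cover every zone at install cost 8 + 2 = 10.
Any cover uses at least 2 sensor positions; among all covering selections none totals below 10.

10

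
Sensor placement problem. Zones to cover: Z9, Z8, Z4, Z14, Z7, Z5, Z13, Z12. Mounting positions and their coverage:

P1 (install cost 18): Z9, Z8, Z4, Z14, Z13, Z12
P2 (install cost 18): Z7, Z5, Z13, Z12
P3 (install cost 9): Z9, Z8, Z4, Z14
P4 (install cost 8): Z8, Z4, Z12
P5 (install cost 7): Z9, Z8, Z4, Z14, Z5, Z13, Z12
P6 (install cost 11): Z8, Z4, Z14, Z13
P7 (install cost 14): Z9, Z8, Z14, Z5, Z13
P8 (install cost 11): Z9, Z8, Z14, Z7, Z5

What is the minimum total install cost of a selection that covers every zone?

18

P5, P8 cover every zone at install cost 7 + 11 = 18.
Any cover uses at least 2 sensor positions; among all covering selections none totals below 18.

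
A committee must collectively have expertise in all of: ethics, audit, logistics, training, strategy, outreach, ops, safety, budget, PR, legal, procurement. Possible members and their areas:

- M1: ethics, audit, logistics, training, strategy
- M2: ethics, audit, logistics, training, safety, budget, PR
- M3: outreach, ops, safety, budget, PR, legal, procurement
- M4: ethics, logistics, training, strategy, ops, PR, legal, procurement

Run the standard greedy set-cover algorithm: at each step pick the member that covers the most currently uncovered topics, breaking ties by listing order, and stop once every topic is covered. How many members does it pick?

3

Pick 1: M4 covers 8 new topics (ethics, logistics, training, strategy, ops, PR, legal, procurement).
Pick 2: M2 covers 3 new topics (audit, safety, budget).
Pick 3: M3 covers 1 new topics (outreach).
Greedy uses 3 members. (The true minimum is 2.)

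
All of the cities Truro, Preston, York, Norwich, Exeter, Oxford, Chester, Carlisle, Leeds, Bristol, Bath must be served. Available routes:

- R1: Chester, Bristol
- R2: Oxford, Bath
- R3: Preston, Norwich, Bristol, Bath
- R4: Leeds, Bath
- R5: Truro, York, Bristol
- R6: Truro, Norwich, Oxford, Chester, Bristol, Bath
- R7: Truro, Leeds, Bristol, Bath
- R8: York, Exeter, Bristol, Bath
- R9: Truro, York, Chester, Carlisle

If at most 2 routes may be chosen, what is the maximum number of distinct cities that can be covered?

8

Choosing R3, R9 covers {Truro, Preston, York, Norwich, Chester, Carlisle, Bristol, Bath} — 8 cities.
No choice of 2 routes does better; here Exeter, Oxford, Leeds are left uncovered.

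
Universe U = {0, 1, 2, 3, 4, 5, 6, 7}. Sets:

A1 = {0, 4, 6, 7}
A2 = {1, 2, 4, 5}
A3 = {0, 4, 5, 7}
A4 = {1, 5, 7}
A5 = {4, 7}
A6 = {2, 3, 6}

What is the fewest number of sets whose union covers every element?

3

A1, A2, A6 together cover {0, 1, 2, 3, 4, 5, 6, 7} — every element.
No 2 of the 6 sets cover everything (all 15 pairs fall short), so 3 is minimum.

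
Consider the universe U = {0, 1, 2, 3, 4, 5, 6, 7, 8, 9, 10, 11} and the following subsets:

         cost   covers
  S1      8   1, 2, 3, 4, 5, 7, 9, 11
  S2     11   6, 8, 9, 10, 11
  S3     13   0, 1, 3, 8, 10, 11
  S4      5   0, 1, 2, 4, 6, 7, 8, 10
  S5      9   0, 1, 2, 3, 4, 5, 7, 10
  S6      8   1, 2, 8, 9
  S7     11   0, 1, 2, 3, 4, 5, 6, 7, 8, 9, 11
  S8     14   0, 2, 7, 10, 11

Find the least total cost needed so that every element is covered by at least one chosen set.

S1, S4 cover every element at cost 8 + 5 = 13.
Any cover uses at least 2 sets; among all covering selections none totals below 13.

13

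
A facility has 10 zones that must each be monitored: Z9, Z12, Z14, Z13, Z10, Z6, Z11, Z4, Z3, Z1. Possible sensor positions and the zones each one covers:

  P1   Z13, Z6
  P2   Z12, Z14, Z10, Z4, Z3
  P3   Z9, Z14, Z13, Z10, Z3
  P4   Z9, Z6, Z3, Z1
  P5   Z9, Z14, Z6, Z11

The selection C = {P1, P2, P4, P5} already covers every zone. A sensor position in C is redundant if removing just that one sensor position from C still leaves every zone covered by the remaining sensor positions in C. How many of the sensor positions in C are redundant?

Drop P1: Z13 uncovered — not redundant.
Drop P2: Z12, Z10, Z4 uncovered — not redundant.
Drop P4: Z1 uncovered — not redundant.
Drop P5: Z11 uncovered — not redundant.
None of the sensor positions in C is redundant.

0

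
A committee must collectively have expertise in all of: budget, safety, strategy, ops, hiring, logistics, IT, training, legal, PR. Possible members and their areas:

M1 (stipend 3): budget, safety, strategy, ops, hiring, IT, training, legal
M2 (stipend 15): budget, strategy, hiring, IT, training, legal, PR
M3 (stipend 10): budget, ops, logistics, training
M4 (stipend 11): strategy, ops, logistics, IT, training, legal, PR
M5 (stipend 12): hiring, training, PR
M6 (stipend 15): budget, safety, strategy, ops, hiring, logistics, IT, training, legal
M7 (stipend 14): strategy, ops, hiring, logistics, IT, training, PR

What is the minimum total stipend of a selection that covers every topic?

M1, M4 cover every topic at stipend 3 + 11 = 14.
Any cover uses at least 2 members; among all covering selections none totals below 14.

14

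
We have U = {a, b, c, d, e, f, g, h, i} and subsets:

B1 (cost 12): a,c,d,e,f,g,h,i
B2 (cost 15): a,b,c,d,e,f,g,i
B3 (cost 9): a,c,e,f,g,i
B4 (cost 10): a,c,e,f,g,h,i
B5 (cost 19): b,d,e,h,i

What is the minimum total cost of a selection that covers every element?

B2, B4 cover every element at cost 15 + 10 = 25.
Any cover uses at least 2 sets; among all covering selections none totals below 25.

25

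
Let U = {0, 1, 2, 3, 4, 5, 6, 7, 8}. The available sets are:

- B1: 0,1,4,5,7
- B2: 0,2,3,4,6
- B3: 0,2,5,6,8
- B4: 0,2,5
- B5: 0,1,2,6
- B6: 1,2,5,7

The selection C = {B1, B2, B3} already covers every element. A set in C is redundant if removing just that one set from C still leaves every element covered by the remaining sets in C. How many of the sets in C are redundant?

Drop B1: 1, 7 uncovered — not redundant.
Drop B2: 3 uncovered — not redundant.
Drop B3: 8 uncovered — not redundant.
None of the sets in C is redundant.

0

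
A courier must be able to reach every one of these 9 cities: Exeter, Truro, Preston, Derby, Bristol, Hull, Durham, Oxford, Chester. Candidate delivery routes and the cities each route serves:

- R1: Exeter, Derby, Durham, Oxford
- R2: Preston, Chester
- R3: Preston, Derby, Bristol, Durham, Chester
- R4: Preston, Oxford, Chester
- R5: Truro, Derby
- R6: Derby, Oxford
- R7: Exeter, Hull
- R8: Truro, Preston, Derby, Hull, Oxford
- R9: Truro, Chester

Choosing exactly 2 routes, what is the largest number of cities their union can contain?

8

Choosing R3, R8 covers {Truro, Preston, Derby, Bristol, Hull, Durham, Oxford, Chester} — 8 cities.
No choice of 2 routes does better; here Exeter is left uncovered.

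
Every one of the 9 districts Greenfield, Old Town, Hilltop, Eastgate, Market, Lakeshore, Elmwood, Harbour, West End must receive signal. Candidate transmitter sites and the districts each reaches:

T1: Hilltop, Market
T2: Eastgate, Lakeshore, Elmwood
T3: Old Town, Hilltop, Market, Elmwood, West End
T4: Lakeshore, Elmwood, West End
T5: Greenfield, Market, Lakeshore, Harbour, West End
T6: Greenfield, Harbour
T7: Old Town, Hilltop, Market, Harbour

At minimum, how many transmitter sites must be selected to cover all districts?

3

T2, T3, T5 together cover {Greenfield, Old Town, Hilltop, Eastgate, Market, Lakeshore, Elmwood, Harbour, West End} — every district.
No 2 of the 7 transmitter sites cover everything (all 21 pairs fall short), so 3 is minimum.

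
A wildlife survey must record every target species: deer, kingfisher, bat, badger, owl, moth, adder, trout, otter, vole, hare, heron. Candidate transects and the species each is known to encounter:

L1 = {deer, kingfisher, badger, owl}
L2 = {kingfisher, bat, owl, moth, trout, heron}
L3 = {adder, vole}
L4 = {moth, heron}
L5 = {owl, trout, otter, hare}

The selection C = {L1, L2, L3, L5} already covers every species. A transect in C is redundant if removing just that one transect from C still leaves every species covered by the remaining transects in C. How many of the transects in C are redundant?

Drop L1: deer, badger uncovered — not redundant.
Drop L2: bat, moth, heron uncovered — not redundant.
Drop L3: adder, vole uncovered — not redundant.
Drop L5: otter, hare uncovered — not redundant.
None of the transects in C is redundant.

0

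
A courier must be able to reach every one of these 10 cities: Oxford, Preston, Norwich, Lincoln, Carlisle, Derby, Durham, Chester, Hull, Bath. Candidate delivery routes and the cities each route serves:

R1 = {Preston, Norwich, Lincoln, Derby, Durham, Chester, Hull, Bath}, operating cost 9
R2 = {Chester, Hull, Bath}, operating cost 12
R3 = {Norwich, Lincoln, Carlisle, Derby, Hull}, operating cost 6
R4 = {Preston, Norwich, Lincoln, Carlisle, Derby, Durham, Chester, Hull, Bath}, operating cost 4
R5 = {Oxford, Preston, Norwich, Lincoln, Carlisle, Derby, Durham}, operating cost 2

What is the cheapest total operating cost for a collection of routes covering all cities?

R4, R5 cover every city at operating cost 4 + 2 = 6.
Any cover uses at least 2 routes; among all covering selections none totals below 6.

6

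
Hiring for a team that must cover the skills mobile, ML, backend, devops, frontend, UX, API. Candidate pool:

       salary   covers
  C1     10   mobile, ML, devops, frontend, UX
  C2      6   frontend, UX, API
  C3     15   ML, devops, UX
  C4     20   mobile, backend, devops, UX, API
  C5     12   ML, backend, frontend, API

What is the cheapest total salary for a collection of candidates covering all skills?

C1, C5 cover every skill at salary 10 + 12 = 22.
Any cover uses at least 2 candidates; among all covering selections none totals below 22.
Greedy by coverage-per-salary would pick C1, C2, C5 for 28 — worse than the optimum 22.

22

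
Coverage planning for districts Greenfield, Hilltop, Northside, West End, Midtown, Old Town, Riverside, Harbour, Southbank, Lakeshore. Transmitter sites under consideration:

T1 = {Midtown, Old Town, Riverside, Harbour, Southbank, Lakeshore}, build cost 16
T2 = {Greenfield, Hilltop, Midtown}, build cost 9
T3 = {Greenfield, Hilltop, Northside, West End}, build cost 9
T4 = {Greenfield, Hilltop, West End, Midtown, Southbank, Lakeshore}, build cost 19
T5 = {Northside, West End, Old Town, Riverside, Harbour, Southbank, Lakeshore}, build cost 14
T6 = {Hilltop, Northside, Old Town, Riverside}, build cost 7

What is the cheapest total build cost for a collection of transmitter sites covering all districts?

T2, T5 cover every district at build cost 9 + 14 = 23.
Any cover uses at least 2 transmitter sites; among all covering selections none totals below 23.
Greedy by coverage-per-build cost would pick T6, T5, T2 for 30 — worse than the optimum 23.

23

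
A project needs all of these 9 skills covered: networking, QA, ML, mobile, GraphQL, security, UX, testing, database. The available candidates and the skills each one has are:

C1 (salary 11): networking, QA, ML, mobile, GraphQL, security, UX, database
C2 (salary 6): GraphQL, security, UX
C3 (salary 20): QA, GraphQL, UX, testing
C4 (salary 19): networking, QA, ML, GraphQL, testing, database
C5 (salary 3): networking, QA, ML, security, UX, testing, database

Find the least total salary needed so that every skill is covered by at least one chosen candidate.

14

C1, C5 cover every skill at salary 11 + 3 = 14.
Any cover uses at least 2 candidates; among all covering selections none totals below 14.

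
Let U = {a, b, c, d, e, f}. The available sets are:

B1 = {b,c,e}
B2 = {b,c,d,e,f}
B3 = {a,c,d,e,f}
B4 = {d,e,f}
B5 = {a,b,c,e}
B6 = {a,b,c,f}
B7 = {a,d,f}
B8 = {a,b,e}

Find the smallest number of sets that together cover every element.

2

B1, B3 together cover {a, b, c, d, e, f} — every element.
No single set contains all 6 elements, so 2 is optimal.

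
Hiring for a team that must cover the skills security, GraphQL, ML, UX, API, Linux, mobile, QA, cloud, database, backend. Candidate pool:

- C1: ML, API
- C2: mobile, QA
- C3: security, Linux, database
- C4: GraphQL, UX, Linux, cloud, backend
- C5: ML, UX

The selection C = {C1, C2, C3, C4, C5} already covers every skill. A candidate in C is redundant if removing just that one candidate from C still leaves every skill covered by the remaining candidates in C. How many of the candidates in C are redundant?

Drop C1: API uncovered — not redundant.
Drop C2: mobile, QA uncovered — not redundant.
Drop C3: security, database uncovered — not redundant.
Drop C4: GraphQL, cloud, backend uncovered — not redundant.
Drop C5: the rest still cover every skill — redundant.
1 redundant: C5.

1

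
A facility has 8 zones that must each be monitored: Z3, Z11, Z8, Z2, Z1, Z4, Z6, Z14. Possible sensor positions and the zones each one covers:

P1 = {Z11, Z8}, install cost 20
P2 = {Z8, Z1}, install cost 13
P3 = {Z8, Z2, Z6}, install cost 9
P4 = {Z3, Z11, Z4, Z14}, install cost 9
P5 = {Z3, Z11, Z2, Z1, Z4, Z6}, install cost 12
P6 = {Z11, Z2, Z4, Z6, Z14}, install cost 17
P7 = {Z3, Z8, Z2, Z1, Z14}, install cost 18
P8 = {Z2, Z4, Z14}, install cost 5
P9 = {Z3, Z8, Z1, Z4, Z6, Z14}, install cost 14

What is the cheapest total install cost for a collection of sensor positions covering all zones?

P5, P9 cover every zone at install cost 12 + 14 = 26.
Any cover uses at least 2 sensor positions; among all covering selections none totals below 26.

26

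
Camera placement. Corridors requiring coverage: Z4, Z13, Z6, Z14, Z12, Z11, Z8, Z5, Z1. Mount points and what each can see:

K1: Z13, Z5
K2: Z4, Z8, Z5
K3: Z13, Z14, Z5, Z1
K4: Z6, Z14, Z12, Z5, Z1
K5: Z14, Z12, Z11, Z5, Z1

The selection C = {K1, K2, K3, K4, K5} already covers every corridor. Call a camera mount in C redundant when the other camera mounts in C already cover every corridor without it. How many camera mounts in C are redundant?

Drop K1: the rest still cover every corridor — redundant.
Drop K2: Z4, Z8 uncovered — not redundant.
Drop K3: the rest still cover every corridor — redundant.
Drop K4: Z6 uncovered — not redundant.
Drop K5: Z11 uncovered — not redundant.
2 redundant: K1, K3.

2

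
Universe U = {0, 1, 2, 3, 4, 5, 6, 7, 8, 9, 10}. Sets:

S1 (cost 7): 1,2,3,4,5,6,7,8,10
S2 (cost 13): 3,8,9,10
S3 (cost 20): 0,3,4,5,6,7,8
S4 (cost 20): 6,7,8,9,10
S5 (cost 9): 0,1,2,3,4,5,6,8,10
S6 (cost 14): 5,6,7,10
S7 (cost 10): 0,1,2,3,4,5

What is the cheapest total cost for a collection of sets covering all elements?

29

S4, S5 cover every element at cost 20 + 9 = 29.
Any cover uses at least 2 sets; among all covering selections none totals below 29.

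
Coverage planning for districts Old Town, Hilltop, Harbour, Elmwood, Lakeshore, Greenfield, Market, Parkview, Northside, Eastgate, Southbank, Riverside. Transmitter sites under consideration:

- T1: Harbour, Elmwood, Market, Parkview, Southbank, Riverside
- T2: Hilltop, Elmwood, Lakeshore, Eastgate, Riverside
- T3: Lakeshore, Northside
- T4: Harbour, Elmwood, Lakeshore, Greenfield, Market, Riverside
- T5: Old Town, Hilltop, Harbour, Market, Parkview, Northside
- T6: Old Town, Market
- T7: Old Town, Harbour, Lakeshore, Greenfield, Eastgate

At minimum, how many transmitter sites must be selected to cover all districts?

3

T1, T5, T7 together cover {Old Town, Hilltop, Harbour, Elmwood, Lakeshore, Greenfield, Market, Parkview, Northside, Eastgate, Southbank, Riverside} — every district.
No 2 of the 7 transmitter sites cover everything (all 21 pairs fall short), so 3 is minimum.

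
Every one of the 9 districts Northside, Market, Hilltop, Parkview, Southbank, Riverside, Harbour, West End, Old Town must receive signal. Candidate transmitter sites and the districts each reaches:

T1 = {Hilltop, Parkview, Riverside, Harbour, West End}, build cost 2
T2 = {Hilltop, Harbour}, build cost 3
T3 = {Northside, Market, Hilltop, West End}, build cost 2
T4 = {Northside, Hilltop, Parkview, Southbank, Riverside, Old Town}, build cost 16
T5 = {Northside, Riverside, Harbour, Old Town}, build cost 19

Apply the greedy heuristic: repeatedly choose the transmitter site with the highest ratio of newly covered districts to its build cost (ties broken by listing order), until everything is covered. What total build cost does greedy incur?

20

Pick 1: T1 adds 5 new (Hilltop, Parkview, Riverside, Harbour, West End) at build cost 2 (ratio 5/2).
Pick 2: T3 adds 2 new (Northside, Market) at build cost 2 (ratio 2/2).
Pick 3: T4 adds 2 new (Southbank, Old Town) at build cost 16 (ratio 2/16).
Greedy total build cost: 2 + 2 + 16 = 20.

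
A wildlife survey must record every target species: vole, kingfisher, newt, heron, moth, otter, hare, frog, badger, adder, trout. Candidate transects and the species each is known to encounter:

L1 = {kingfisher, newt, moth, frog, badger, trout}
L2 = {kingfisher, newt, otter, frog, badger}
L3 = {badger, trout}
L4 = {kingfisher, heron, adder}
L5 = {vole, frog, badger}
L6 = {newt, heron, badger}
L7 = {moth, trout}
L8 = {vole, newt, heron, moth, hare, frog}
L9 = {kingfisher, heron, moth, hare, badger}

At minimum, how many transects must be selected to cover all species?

L1, L2, L4, L8 together cover {vole, kingfisher, newt, heron, moth, otter, hare, frog, badger, adder, trout} — every species.
No 3 of the 9 transects cover everything (all 84 triples fall short), so 4 is minimum.

4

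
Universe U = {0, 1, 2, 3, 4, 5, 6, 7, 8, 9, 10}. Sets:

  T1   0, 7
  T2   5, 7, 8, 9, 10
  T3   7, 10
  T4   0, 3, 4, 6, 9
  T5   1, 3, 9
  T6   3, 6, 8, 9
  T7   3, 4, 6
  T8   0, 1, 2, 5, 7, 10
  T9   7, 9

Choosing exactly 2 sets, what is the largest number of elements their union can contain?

10

Choosing T4, T8 covers {0, 1, 2, 3, 4, 5, 6, 7, 9, 10} — 10 elements.
No choice of 2 sets does better; here 8 is left uncovered.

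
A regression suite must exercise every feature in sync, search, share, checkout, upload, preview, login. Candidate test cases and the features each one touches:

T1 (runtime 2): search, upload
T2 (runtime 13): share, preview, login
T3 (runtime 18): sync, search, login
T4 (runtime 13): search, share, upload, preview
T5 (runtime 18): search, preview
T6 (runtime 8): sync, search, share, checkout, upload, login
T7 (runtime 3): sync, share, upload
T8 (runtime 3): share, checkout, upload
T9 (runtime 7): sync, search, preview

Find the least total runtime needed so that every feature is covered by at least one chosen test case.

15

T6, T9 cover every feature at runtime 8 + 7 = 15.
Any cover uses at least 2 test cases; among all covering selections none totals below 15.
Greedy by coverage-per-runtime would pick T1, T7, T8, T2 for 21 — worse than the optimum 15.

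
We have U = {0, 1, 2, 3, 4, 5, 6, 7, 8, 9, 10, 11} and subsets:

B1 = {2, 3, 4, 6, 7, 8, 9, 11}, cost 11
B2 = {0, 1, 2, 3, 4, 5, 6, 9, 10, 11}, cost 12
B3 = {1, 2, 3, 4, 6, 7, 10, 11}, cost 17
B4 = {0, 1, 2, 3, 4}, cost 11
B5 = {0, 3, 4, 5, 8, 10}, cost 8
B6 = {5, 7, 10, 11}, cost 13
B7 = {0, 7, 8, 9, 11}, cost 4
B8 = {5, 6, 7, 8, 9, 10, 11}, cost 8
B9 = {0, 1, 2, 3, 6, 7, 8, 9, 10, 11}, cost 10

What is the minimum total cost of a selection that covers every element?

16

B2, B7 cover every element at cost 12 + 4 = 16.
Any cover uses at least 2 sets; among all covering selections none totals below 16.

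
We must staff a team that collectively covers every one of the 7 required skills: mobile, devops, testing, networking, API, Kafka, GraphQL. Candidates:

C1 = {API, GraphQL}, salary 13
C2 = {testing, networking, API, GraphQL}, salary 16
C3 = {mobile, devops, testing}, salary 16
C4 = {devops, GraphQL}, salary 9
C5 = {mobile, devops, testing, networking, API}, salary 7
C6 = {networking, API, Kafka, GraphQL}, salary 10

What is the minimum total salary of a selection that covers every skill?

17

C5, C6 cover every skill at salary 7 + 10 = 17.
Any cover uses at least 2 candidates; among all covering selections none totals below 17.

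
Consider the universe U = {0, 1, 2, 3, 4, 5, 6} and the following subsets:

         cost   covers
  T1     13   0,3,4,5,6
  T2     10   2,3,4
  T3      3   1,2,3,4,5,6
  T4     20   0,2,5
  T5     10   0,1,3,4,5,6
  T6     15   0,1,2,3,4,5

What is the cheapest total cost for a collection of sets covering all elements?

T3, T5 cover every element at cost 3 + 10 = 13.
Any cover uses at least 2 sets; among all covering selections none totals below 13.

13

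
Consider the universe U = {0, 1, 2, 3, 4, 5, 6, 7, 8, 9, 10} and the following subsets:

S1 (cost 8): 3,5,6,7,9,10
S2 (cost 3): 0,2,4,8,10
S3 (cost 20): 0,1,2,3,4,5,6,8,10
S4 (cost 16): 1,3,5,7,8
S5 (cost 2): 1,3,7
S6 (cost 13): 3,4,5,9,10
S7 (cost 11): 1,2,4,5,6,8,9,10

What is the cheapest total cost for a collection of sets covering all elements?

13

S1, S2, S5 cover every element at cost 8 + 3 + 2 = 13.
Any cover uses at least 2 sets; among all covering selections none totals below 13.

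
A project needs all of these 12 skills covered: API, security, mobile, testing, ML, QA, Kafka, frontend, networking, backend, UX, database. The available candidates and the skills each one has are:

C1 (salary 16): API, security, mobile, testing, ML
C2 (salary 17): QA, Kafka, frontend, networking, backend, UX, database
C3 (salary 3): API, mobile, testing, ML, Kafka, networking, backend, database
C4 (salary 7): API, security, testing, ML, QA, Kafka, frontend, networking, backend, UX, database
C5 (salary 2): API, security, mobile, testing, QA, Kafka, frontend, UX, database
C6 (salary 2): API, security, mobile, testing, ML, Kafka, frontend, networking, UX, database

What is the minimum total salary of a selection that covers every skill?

5

C3, C5 cover every skill at salary 3 + 2 = 5.
Any cover uses at least 2 candidates; among all covering selections none totals below 5.
Greedy by coverage-per-salary would pick C6, C5, C3 for 7 — worse than the optimum 5.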